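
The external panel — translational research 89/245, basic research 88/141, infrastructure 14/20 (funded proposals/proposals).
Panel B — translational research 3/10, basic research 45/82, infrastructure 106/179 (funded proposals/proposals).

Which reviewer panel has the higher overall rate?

Panel B

Translational research: the external panel 89/245 = 36.3%, Panel B 3/10 = 30.0% → the external panel
Basic research: the external panel 88/141 = 62.4%, Panel B 45/82 = 54.9% → the external panel
Infrastructure: the external panel 14/20 = 70.0%, Panel B 106/179 = 59.2% → the external panel
Overall: the external panel 191/406 = 47.0%, Panel B 154/271 = 56.8% → Panel B
(The external panel wins every proposal group but Panel B wins overall — the external panel's proposals skew toward the low-rate translational research group.)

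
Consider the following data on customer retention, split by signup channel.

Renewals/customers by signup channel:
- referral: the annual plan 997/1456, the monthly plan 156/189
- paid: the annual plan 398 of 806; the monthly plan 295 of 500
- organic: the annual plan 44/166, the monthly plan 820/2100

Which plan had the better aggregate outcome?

Referral: the annual plan 997/1456 = 68.5%, the monthly plan 156/189 = 82.5% → the monthly plan
Paid: the annual plan 398/806 = 49.4%, the monthly plan 295/500 = 59.0% → the monthly plan
Organic: the annual plan 44/166 = 26.5%, the monthly plan 820/2100 = 39.0% → the monthly plan
Overall: the annual plan 1439/2428 = 59.3%, the monthly plan 1271/2789 = 45.6% → the annual plan
(The monthly plan wins every signup group but the annual plan wins overall — the monthly plan's customers skew toward the low-rate organic group.)

the annual plan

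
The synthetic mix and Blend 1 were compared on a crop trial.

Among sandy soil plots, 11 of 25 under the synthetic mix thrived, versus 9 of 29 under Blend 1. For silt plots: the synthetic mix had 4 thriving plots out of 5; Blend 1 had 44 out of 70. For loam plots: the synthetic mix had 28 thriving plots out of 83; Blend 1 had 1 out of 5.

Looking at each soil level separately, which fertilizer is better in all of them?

the synthetic mix

Sandy soil: the synthetic mix 11/25 = 44.0%, Blend 1 9/29 = 31.0% → the synthetic mix
Silt: the synthetic mix 4/5 = 80.0%, Blend 1 44/70 = 62.9% → the synthetic mix
Loam: the synthetic mix 28/83 = 33.7%, Blend 1 1/5 = 20.0% → the synthetic mix
The synthetic mix has the higher rate in all 3 groups.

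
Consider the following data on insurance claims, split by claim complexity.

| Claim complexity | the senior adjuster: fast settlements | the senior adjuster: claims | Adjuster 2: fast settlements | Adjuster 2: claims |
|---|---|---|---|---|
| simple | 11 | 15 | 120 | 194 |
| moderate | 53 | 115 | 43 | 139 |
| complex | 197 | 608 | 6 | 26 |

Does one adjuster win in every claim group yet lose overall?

Simple: the senior adjuster 11/15 = 73.3%, Adjuster 2 120/194 = 61.9% → the senior adjuster
Moderate: the senior adjuster 53/115 = 46.1%, Adjuster 2 43/139 = 30.9% → the senior adjuster
Complex: the senior adjuster 197/608 = 32.4%, Adjuster 2 6/26 = 23.1% → the senior adjuster
Overall: the senior adjuster 261/738 = 35.4%, Adjuster 2 169/359 = 47.1% → Adjuster 2
The senior adjuster wins each claim group but Adjuster 2 wins overall — the comparison reverses. The senior adjuster's claims skew toward complex, which has a lower base rate.

Yes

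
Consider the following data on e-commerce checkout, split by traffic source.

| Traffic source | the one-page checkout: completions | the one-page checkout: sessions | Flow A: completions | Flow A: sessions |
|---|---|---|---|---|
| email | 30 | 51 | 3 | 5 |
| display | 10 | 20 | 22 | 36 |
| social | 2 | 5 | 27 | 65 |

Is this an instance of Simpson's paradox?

Yes

Email: the one-page checkout 30/51 = 58.8%, Flow A 3/5 = 60.0% → Flow A
Display: the one-page checkout 10/20 = 50.0%, Flow A 22/36 = 61.1% → Flow A
Social: the one-page checkout 2/5 = 40.0%, Flow A 27/65 = 41.5% → Flow A
Overall: the one-page checkout 42/76 = 55.3%, Flow A 52/106 = 49.1% → the one-page checkout
Flow A wins each traffic group but the one-page checkout wins overall — the comparison reverses. Flow A's sessions skew toward social, which has a lower base rate.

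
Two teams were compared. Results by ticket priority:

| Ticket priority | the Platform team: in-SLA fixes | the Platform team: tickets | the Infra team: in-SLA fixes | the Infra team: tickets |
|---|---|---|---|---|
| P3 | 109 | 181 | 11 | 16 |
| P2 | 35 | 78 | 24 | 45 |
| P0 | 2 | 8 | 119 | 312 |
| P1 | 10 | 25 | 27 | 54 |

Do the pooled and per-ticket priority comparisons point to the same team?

P3: the Platform team 109/181 = 60.2%, the Infra team 11/16 = 68.8% → the Infra team
P2: the Platform team 35/78 = 44.9%, the Infra team 24/45 = 53.3% → the Infra team
P0: the Platform team 2/8 = 25.0%, the Infra team 119/312 = 38.1% → the Infra team
P1: the Platform team 10/25 = 40.0%, the Infra team 27/54 = 50.0% → the Infra team
Overall: the Platform team 156/292 = 53.4%, the Infra team 181/427 = 42.4% → the Platform team
The Infra team wins each ticket group but the Platform team wins overall — the comparison reverses. The Infra team's tickets skew toward P0, which has a lower base rate.

No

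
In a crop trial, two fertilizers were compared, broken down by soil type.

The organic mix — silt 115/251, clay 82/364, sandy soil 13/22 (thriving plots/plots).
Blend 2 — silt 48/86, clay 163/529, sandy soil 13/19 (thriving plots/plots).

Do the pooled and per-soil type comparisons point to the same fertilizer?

Yes

Silt: the organic mix 115/251 = 45.8%, Blend 2 48/86 = 55.8% → Blend 2
Clay: the organic mix 82/364 = 22.5%, Blend 2 163/529 = 30.8% → Blend 2
Sandy soil: the organic mix 13/22 = 59.1%, Blend 2 13/19 = 68.4% → Blend 2
Overall: the organic mix 210/637 = 33.0%, Blend 2 224/634 = 35.3% → Blend 2
Blend 2 wins overall and in every soil group — no reversal.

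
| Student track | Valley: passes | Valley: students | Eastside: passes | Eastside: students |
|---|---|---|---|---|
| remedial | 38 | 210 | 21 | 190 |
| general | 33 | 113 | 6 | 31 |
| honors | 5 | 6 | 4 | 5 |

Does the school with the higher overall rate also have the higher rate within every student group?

Remedial: Valley 38/210 = 18.1%, Eastside 21/190 = 11.1% → Valley
General: Valley 33/113 = 29.2%, Eastside 6/31 = 19.4% → Valley
Honors: Valley 5/6 = 83.3%, Eastside 4/5 = 80.0% → Valley
Overall: Valley 76/329 = 23.1%, Eastside 31/226 = 13.7% → Valley
Valley wins overall and in every student group — no reversal.

Yes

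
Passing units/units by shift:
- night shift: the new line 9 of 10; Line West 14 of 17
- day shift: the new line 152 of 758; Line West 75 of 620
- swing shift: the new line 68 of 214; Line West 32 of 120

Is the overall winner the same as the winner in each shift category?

Yes

Night shift: the new line 9/10 = 90.0%, Line West 14/17 = 82.4% → the new line
Day shift: the new line 152/758 = 20.1%, Line West 75/620 = 12.1% → the new line
Swing shift: the new line 68/214 = 31.8%, Line West 32/120 = 26.7% → the new line
Overall: the new line 229/982 = 23.3%, Line West 121/757 = 16.0% → the new line
The new line wins overall and in every shift group — no reversal.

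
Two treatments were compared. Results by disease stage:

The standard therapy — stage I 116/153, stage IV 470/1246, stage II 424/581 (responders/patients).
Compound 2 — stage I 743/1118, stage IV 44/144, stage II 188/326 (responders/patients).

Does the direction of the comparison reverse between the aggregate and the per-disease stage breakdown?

Yes

Stage I: the standard therapy 116/153 = 75.8%, Compound 2 743/1118 = 66.5% → the standard therapy
Stage IV: the standard therapy 470/1246 = 37.7%, Compound 2 44/144 = 30.6% → the standard therapy
Stage II: the standard therapy 424/581 = 73.0%, Compound 2 188/326 = 57.7% → the standard therapy
Overall: the standard therapy 1010/1980 = 51.0%, Compound 2 975/1588 = 61.4% → Compound 2
The standard therapy wins each disease group but Compound 2 wins overall — the comparison reverses. The standard therapy's patients skew toward stage IV, which has a lower base rate.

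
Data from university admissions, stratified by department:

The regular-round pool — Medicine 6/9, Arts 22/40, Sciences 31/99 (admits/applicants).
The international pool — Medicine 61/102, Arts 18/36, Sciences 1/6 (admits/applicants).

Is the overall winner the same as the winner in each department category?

No

Medicine: the regular-round pool 6/9 = 66.7%, the international pool 61/102 = 59.8% → the regular-round pool
Arts: the regular-round pool 22/40 = 55.0%, the international pool 18/36 = 50.0% → the regular-round pool
Sciences: the regular-round pool 31/99 = 31.3%, the international pool 1/6 = 16.7% → the regular-round pool
Overall: the regular-round pool 59/148 = 39.9%, the international pool 80/144 = 55.6% → the international pool
The regular-round pool wins each department group but the international pool wins overall — the comparison reverses. The regular-round pool's applicants skew toward Sciences, which has a lower base rate.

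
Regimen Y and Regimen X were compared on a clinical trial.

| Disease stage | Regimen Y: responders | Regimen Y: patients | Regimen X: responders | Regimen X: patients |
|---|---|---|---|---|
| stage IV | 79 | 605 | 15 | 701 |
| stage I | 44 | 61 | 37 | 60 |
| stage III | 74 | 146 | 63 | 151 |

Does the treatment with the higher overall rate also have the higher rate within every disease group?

Yes

Stage IV: Regimen Y 79/605 = 13.1%, Regimen X 15/701 = 2.1% → Regimen Y
Stage I: Regimen Y 44/61 = 72.1%, Regimen X 37/60 = 61.7% → Regimen Y
Stage III: Regimen Y 74/146 = 50.7%, Regimen X 63/151 = 41.7% → Regimen Y
Overall: Regimen Y 197/812 = 24.3%, Regimen X 115/912 = 12.6% → Regimen Y
Regimen Y wins overall and in every disease group — no reversal.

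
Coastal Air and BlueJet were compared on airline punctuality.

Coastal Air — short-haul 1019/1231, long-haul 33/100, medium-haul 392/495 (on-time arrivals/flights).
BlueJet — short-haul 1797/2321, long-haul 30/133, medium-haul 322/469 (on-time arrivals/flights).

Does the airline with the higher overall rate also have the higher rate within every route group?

Short-haul: Coastal Air 1019/1231 = 82.8%, BlueJet 1797/2321 = 77.4% → Coastal Air
Long-haul: Coastal Air 33/100 = 33.0%, BlueJet 30/133 = 22.6% → Coastal Air
Medium-haul: Coastal Air 392/495 = 79.2%, BlueJet 322/469 = 68.7% → Coastal Air
Overall: Coastal Air 1444/1826 = 79.1%, BlueJet 2149/2923 = 73.5% → Coastal Air
Coastal Air wins overall and in every route group — no reversal.

Yes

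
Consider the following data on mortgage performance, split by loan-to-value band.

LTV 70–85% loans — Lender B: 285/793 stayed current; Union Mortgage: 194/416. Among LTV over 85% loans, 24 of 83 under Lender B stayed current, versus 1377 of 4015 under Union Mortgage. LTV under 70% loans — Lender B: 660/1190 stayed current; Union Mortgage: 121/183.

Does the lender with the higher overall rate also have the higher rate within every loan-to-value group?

No

LTV 70–85%: Lender B 285/793 = 35.9%, Union Mortgage 194/416 = 46.6% → Union Mortgage
LTV over 85%: Lender B 24/83 = 28.9%, Union Mortgage 1377/4015 = 34.3% → Union Mortgage
LTV under 70%: Lender B 660/1190 = 55.5%, Union Mortgage 121/183 = 66.1% → Union Mortgage
Overall: Lender B 969/2066 = 46.9%, Union Mortgage 1692/4614 = 36.7% → Lender B
Union Mortgage wins each loan-to-value group but Lender B wins overall — the comparison reverses. Union Mortgage's loans skew toward LTV over 85%, which has a lower base rate.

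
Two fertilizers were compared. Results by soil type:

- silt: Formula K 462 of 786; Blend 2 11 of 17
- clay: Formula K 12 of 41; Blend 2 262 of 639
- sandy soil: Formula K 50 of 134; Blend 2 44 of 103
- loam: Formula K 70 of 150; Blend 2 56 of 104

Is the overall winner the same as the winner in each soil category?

Silt: Formula K 462/786 = 58.8%, Blend 2 11/17 = 64.7% → Blend 2
Clay: Formula K 12/41 = 29.3%, Blend 2 262/639 = 41.0% → Blend 2
Sandy soil: Formula K 50/134 = 37.3%, Blend 2 44/103 = 42.7% → Blend 2
Loam: Formula K 70/150 = 46.7%, Blend 2 56/104 = 53.8% → Blend 2
Overall: Formula K 594/1111 = 53.5%, Blend 2 373/863 = 43.2% → Formula K
Blend 2 wins each soil group but Formula K wins overall — the comparison reverses. Blend 2's plots skew toward clay, which has a lower base rate.

No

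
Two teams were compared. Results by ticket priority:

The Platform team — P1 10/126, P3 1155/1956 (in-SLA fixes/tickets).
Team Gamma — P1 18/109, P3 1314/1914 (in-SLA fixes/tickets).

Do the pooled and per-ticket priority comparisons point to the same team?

P1: the Platform team 10/126 = 7.9%, Team Gamma 18/109 = 16.5% → Team Gamma
P3: the Platform team 1155/1956 = 59.0%, Team Gamma 1314/1914 = 68.7% → Team Gamma
Overall: the Platform team 1165/2082 = 56.0%, Team Gamma 1332/2023 = 65.8% → Team Gamma
Team Gamma wins overall and in every ticket group — no reversal.

Yes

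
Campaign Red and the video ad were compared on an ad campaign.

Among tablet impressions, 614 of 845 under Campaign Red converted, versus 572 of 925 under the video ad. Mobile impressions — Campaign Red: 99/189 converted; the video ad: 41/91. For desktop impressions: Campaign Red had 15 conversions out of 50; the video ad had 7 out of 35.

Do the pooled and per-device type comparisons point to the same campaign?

Tablet: Campaign Red 614/845 = 72.7%, the video ad 572/925 = 61.8% → Campaign Red
Mobile: Campaign Red 99/189 = 52.4%, the video ad 41/91 = 45.1% → Campaign Red
Desktop: Campaign Red 15/50 = 30.0%, the video ad 7/35 = 20.0% → Campaign Red
Overall: Campaign Red 728/1084 = 67.2%, the video ad 620/1051 = 59.0% → Campaign Red
Campaign Red wins overall and in every device group — no reversal.

Yes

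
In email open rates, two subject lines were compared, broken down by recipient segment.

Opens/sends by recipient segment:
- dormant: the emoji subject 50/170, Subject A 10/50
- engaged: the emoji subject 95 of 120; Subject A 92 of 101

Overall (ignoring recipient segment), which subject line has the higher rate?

Dormant: the emoji subject 50/170 = 29.4%, Subject A 10/50 = 20.0% → the emoji subject
Engaged: the emoji subject 95/120 = 79.2%, Subject A 92/101 = 91.1% → Subject A
Overall: the emoji subject 145/290 = 50.0%, Subject A 102/151 = 67.5% → Subject A
(Neither sweeps every recipient group, but Subject A has the higher pooled rate.)

Subject A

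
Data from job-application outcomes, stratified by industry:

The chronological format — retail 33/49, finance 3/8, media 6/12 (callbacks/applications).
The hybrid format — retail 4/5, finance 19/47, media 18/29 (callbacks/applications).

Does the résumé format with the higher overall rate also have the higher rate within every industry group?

Retail: the chronological format 33/49 = 67.3%, the hybrid format 4/5 = 80.0% → the hybrid format
Finance: the chronological format 3/8 = 37.5%, the hybrid format 19/47 = 40.4% → the hybrid format
Media: the chronological format 6/12 = 50.0%, the hybrid format 18/29 = 62.1% → the hybrid format
Overall: the chronological format 42/69 = 60.9%, the hybrid format 41/81 = 50.6% → the chronological format
The hybrid format wins each industry group but the chronological format wins overall — the comparison reverses. The hybrid format's applications skew toward finance, which has a lower base rate.

No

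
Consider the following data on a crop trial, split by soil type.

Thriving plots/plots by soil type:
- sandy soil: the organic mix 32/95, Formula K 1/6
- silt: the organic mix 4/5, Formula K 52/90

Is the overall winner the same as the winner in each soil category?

No

Sandy soil: the organic mix 32/95 = 33.7%, Formula K 1/6 = 16.7% → the organic mix
Silt: the organic mix 4/5 = 80.0%, Formula K 52/90 = 57.8% → the organic mix
Overall: the organic mix 36/100 = 36.0%, Formula K 53/96 = 55.2% → Formula K
The organic mix wins each soil group but Formula K wins overall — the comparison reverses. The organic mix's plots skew toward sandy soil, which has a lower base rate.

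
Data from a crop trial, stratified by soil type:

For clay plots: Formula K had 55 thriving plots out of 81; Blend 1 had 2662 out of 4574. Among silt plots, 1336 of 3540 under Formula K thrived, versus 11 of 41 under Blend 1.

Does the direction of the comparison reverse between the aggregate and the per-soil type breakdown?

Yes

Clay: Formula K 55/81 = 67.9%, Blend 1 2662/4574 = 58.2% → Formula K
Silt: Formula K 1336/3540 = 37.7%, Blend 1 11/41 = 26.8% → Formula K
Overall: Formula K 1391/3621 = 38.4%, Blend 1 2673/4615 = 57.9% → Blend 1
Formula K wins each soil group but Blend 1 wins overall — the comparison reverses. Formula K's plots skew toward silt, which has a lower base rate.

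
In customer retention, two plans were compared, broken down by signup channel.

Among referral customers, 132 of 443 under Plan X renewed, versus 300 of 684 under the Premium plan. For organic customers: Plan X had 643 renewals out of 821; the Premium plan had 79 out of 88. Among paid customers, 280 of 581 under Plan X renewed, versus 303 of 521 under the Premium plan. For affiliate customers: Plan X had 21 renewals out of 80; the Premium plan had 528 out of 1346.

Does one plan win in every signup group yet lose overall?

Referral: Plan X 132/443 = 29.8%, the Premium plan 300/684 = 43.9% → the Premium plan
Organic: Plan X 643/821 = 78.3%, the Premium plan 79/88 = 89.8% → the Premium plan
Paid: Plan X 280/581 = 48.2%, the Premium plan 303/521 = 58.2% → the Premium plan
Affiliate: Plan X 21/80 = 26.2%, the Premium plan 528/1346 = 39.2% → the Premium plan
Overall: Plan X 1076/1925 = 55.9%, the Premium plan 1210/2639 = 45.9% → Plan X
The Premium plan wins each signup group but Plan X wins overall — the comparison reverses. The Premium plan's customers skew toward affiliate, which has a lower base rate.

Yes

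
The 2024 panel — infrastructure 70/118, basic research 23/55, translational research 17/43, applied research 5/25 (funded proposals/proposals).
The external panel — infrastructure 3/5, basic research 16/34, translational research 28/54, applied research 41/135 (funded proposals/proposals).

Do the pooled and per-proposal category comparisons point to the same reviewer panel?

No

Infrastructure: the 2024 panel 70/118 = 59.3%, the external panel 3/5 = 60.0% → the external panel
Basic research: the 2024 panel 23/55 = 41.8%, the external panel 16/34 = 47.1% → the external panel
Translational research: the 2024 panel 17/43 = 39.5%, the external panel 28/54 = 51.9% → the external panel
Applied research: the 2024 panel 5/25 = 20.0%, the external panel 41/135 = 30.4% → the external panel
Overall: the 2024 panel 115/241 = 47.7%, the external panel 88/228 = 38.6% → the 2024 panel
The external panel wins each proposal group but the 2024 panel wins overall — the comparison reverses. The external panel's proposals skew toward applied research, which has a lower base rate.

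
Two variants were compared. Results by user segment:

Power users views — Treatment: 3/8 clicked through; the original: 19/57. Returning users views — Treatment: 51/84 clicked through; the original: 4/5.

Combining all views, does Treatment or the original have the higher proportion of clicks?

Treatment

Power users: Treatment 3/8 = 37.5%, the original 19/57 = 33.3% → Treatment
Returning users: Treatment 51/84 = 60.7%, the original 4/5 = 80.0% → the original
Overall: Treatment 54/92 = 58.7%, the original 23/62 = 37.1% → Treatment
(Neither sweeps every user group, but Treatment has the higher pooled rate.)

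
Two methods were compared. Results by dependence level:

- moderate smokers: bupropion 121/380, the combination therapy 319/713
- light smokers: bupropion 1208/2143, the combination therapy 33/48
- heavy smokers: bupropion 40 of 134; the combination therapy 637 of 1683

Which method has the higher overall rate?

bupropion

Moderate smokers: bupropion 121/380 = 31.8%, the combination therapy 319/713 = 44.7% → the combination therapy
Light smokers: bupropion 1208/2143 = 56.4%, the combination therapy 33/48 = 68.8% → the combination therapy
Heavy smokers: bupropion 40/134 = 29.9%, the combination therapy 637/1683 = 37.8% → the combination therapy
Overall: bupropion 1369/2657 = 51.5%, the combination therapy 989/2444 = 40.5% → bupropion
(The combination therapy wins every dependence group but bupropion wins overall — the combination therapy's participants skew toward the low-rate heavy smokers group.)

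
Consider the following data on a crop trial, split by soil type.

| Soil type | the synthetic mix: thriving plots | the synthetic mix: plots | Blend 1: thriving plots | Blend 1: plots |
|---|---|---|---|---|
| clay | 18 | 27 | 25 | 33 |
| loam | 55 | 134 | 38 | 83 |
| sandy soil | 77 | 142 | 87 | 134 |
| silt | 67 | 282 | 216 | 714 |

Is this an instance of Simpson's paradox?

Clay: the synthetic mix 18/27 = 66.7%, Blend 1 25/33 = 75.8% → Blend 1
Loam: the synthetic mix 55/134 = 41.0%, Blend 1 38/83 = 45.8% → Blend 1
Sandy soil: the synthetic mix 77/142 = 54.2%, Blend 1 87/134 = 64.9% → Blend 1
Silt: the synthetic mix 67/282 = 23.8%, Blend 1 216/714 = 30.3% → Blend 1
Overall: the synthetic mix 217/585 = 37.1%, Blend 1 366/964 = 38.0% → Blend 1
Blend 1 wins overall and in every soil group — no reversal.

No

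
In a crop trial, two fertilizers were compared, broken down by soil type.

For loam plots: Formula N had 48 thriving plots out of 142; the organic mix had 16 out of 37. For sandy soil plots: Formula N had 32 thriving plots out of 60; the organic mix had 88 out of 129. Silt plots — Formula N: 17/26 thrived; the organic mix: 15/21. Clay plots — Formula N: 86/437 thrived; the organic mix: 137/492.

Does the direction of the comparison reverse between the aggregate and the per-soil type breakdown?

No

Loam: Formula N 48/142 = 33.8%, the organic mix 16/37 = 43.2% → the organic mix
Sandy soil: Formula N 32/60 = 53.3%, the organic mix 88/129 = 68.2% → the organic mix
Silt: Formula N 17/26 = 65.4%, the organic mix 15/21 = 71.4% → the organic mix
Clay: Formula N 86/437 = 19.7%, the organic mix 137/492 = 27.8% → the organic mix
Overall: Formula N 183/665 = 27.5%, the organic mix 256/679 = 37.7% → the organic mix
The organic mix wins overall and in every soil group — no reversal.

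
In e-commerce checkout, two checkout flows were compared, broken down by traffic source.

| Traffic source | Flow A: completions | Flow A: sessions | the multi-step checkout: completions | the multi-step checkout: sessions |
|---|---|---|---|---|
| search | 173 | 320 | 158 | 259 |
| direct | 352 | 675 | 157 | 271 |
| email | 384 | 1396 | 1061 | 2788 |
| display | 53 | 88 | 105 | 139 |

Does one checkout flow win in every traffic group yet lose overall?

Search: Flow A 173/320 = 54.1%, the multi-step checkout 158/259 = 61.0% → the multi-step checkout
Direct: Flow A 352/675 = 52.1%, the multi-step checkout 157/271 = 57.9% → the multi-step checkout
Email: Flow A 384/1396 = 27.5%, the multi-step checkout 1061/2788 = 38.1% → the multi-step checkout
Display: Flow A 53/88 = 60.2%, the multi-step checkout 105/139 = 75.5% → the multi-step checkout
Overall: Flow A 962/2479 = 38.8%, the multi-step checkout 1481/3457 = 42.8% → the multi-step checkout
The multi-step checkout wins overall and in every traffic group — no reversal.

No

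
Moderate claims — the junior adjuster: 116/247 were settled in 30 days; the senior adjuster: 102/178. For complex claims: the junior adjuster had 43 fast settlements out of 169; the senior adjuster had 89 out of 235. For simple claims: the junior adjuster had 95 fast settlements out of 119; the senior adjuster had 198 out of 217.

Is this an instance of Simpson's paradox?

No

Moderate: the junior adjuster 116/247 = 47.0%, the senior adjuster 102/178 = 57.3% → the senior adjuster
Complex: the junior adjuster 43/169 = 25.4%, the senior adjuster 89/235 = 37.9% → the senior adjuster
Simple: the junior adjuster 95/119 = 79.8%, the senior adjuster 198/217 = 91.2% → the senior adjuster
Overall: the junior adjuster 254/535 = 47.5%, the senior adjuster 389/630 = 61.7% → the senior adjuster
The senior adjuster wins overall and in every claim group — no reversal.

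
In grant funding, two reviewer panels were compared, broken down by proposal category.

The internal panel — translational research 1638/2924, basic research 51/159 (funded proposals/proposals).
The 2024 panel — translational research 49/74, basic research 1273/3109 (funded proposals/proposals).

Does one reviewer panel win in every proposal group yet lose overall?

Yes

Translational research: the internal panel 1638/2924 = 56.0%, the 2024 panel 49/74 = 66.2% → the 2024 panel
Basic research: the internal panel 51/159 = 32.1%, the 2024 panel 1273/3109 = 40.9% → the 2024 panel
Overall: the internal panel 1689/3083 = 54.8%, the 2024 panel 1322/3183 = 41.5% → the internal panel
The 2024 panel wins each proposal group but the internal panel wins overall — the comparison reverses. The 2024 panel's proposals skew toward basic research, which has a lower base rate.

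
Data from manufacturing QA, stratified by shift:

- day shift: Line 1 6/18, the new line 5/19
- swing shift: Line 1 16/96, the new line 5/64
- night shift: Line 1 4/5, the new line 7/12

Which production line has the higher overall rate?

Day shift: Line 1 6/18 = 33.3%, the new line 5/19 = 26.3% → Line 1
Swing shift: Line 1 16/96 = 16.7%, the new line 5/64 = 7.8% → Line 1
Night shift: Line 1 4/5 = 80.0%, the new line 7/12 = 58.3% → Line 1
Overall: Line 1 26/119 = 21.8%, the new line 17/95 = 17.9% → Line 1

Line 1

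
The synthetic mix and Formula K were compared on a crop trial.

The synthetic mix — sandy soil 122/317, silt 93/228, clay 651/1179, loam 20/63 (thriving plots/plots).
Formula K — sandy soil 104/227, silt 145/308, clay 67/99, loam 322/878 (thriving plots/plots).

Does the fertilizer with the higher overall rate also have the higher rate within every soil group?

Sandy soil: the synthetic mix 122/317 = 38.5%, Formula K 104/227 = 45.8% → Formula K
Silt: the synthetic mix 93/228 = 40.8%, Formula K 145/308 = 47.1% → Formula K
Clay: the synthetic mix 651/1179 = 55.2%, Formula K 67/99 = 67.7% → Formula K
Loam: the synthetic mix 20/63 = 31.7%, Formula K 322/878 = 36.7% → Formula K
Overall: the synthetic mix 886/1787 = 49.6%, Formula K 638/1512 = 42.2% → the synthetic mix
Formula K wins each soil group but the synthetic mix wins overall — the comparison reverses. Formula K's plots skew toward loam, which has a lower base rate.

No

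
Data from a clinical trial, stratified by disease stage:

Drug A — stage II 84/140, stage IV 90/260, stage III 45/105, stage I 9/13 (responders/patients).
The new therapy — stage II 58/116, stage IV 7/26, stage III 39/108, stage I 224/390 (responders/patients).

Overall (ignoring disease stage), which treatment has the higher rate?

Stage II: Drug A 84/140 = 60.0%, the new therapy 58/116 = 50.0% → Drug A
Stage IV: Drug A 90/260 = 34.6%, the new therapy 7/26 = 26.9% → Drug A
Stage III: Drug A 45/105 = 42.9%, the new therapy 39/108 = 36.1% → Drug A
Stage I: Drug A 9/13 = 69.2%, the new therapy 224/390 = 57.4% → Drug A
Overall: Drug A 228/518 = 44.0%, the new therapy 328/640 = 51.2% → the new therapy
(Drug A wins every disease group but the new therapy wins overall — Drug A's patients skew toward the low-rate stage IV group.)

the new therapy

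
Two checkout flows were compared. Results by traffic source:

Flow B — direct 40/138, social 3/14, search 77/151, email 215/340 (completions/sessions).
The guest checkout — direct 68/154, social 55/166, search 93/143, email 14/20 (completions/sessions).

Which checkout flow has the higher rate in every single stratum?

the guest checkout

Direct: Flow B 40/138 = 29.0%, the guest checkout 68/154 = 44.2% → the guest checkout
Social: Flow B 3/14 = 21.4%, the guest checkout 55/166 = 33.1% → the guest checkout
Search: Flow B 77/151 = 51.0%, the guest checkout 93/143 = 65.0% → the guest checkout
Email: Flow B 215/340 = 63.2%, the guest checkout 14/20 = 70.0% → the guest checkout
The guest checkout has the higher rate in all 4 groups.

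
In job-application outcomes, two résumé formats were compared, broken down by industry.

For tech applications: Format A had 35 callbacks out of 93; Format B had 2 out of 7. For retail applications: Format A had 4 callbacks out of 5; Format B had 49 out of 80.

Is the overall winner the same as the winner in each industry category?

No

Tech: Format A 35/93 = 37.6%, Format B 2/7 = 28.6% → Format A
Retail: Format A 4/5 = 80.0%, Format B 49/80 = 61.2% → Format A
Overall: Format A 39/98 = 39.8%, Format B 51/87 = 58.6% → Format B
Format A wins each industry group but Format B wins overall — the comparison reverses. Format A's applications skew toward tech, which has a lower base rate.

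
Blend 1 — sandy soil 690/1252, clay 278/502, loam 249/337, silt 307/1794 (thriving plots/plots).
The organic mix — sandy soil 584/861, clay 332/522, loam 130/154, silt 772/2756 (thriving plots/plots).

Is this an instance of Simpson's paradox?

Sandy soil: Blend 1 690/1252 = 55.1%, the organic mix 584/861 = 67.8% → the organic mix
Clay: Blend 1 278/502 = 55.4%, the organic mix 332/522 = 63.6% → the organic mix
Loam: Blend 1 249/337 = 73.9%, the organic mix 130/154 = 84.4% → the organic mix
Silt: Blend 1 307/1794 = 17.1%, the organic mix 772/2756 = 28.0% → the organic mix
Overall: Blend 1 1524/3885 = 39.2%, the organic mix 1818/4293 = 42.3% → the organic mix
The organic mix wins overall and in every soil group — no reversal.

No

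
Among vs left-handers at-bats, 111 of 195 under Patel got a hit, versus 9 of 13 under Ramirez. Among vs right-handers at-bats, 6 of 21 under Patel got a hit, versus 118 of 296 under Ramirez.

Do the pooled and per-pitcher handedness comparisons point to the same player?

Vs left-handers: Patel 111/195 = 56.9%, Ramirez 9/13 = 69.2% → Ramirez
Vs right-handers: Patel 6/21 = 28.6%, Ramirez 118/296 = 39.9% → Ramirez
Overall: Patel 117/216 = 54.2%, Ramirez 127/309 = 41.1% → Patel
Ramirez wins each pitcher group but Patel wins overall — the comparison reverses. Ramirez's at-bats skew toward vs right-handers, which has a lower base rate.

No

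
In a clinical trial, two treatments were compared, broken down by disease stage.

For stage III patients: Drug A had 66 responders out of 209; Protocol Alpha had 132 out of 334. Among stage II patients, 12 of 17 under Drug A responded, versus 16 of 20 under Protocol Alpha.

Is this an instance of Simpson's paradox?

No

Stage III: Drug A 66/209 = 31.6%, Protocol Alpha 132/334 = 39.5% → Protocol Alpha
Stage II: Drug A 12/17 = 70.6%, Protocol Alpha 16/20 = 80.0% → Protocol Alpha
Overall: Drug A 78/226 = 34.5%, Protocol Alpha 148/354 = 41.8% → Protocol Alpha
Protocol Alpha wins overall and in every disease group — no reversal.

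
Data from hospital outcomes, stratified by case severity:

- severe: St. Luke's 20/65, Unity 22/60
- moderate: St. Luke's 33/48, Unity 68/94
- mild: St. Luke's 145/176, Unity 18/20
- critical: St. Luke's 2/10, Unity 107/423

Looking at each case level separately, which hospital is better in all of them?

Unity

Severe: St. Luke's 20/65 = 30.8%, Unity 22/60 = 36.7% → Unity
Moderate: St. Luke's 33/48 = 68.8%, Unity 68/94 = 72.3% → Unity
Mild: St. Luke's 145/176 = 82.4%, Unity 18/20 = 90.0% → Unity
Critical: St. Luke's 2/10 = 20.0%, Unity 107/423 = 25.3% → Unity
Unity has the higher rate in all 4 groups.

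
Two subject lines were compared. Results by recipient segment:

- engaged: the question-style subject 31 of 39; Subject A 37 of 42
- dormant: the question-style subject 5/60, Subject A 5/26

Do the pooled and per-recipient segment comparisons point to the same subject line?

Yes

Engaged: the question-style subject 31/39 = 79.5%, Subject A 37/42 = 88.1% → Subject A
Dormant: the question-style subject 5/60 = 8.3%, Subject A 5/26 = 19.2% → Subject A
Overall: the question-style subject 36/99 = 36.4%, Subject A 42/68 = 61.8% → Subject A
Subject A wins overall and in every recipient group — no reversal.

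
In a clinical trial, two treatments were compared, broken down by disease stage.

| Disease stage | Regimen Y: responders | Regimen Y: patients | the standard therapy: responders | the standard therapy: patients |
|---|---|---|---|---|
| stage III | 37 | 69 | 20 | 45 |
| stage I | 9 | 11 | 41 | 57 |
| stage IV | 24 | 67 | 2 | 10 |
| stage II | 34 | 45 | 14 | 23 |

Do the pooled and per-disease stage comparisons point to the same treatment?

No

Stage III: Regimen Y 37/69 = 53.6%, the standard therapy 20/45 = 44.4% → Regimen Y
Stage I: Regimen Y 9/11 = 81.8%, the standard therapy 41/57 = 71.9% → Regimen Y
Stage IV: Regimen Y 24/67 = 35.8%, the standard therapy 2/10 = 20.0% → Regimen Y
Stage II: Regimen Y 34/45 = 75.6%, the standard therapy 14/23 = 60.9% → Regimen Y
Overall: Regimen Y 104/192 = 54.2%, the standard therapy 77/135 = 57.0% → the standard therapy
Regimen Y wins each disease group but the standard therapy wins overall — the comparison reverses. Regimen Y's patients skew toward stage IV, which has a lower base rate.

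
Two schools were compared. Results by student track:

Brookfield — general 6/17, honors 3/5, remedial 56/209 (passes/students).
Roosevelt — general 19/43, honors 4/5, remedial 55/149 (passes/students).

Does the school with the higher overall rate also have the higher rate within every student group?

General: Brookfield 6/17 = 35.3%, Roosevelt 19/43 = 44.2% → Roosevelt
Honors: Brookfield 3/5 = 60.0%, Roosevelt 4/5 = 80.0% → Roosevelt
Remedial: Brookfield 56/209 = 26.8%, Roosevelt 55/149 = 36.9% → Roosevelt
Overall: Brookfield 65/231 = 28.1%, Roosevelt 78/197 = 39.6% → Roosevelt
Roosevelt wins overall and in every student group — no reversal.

Yes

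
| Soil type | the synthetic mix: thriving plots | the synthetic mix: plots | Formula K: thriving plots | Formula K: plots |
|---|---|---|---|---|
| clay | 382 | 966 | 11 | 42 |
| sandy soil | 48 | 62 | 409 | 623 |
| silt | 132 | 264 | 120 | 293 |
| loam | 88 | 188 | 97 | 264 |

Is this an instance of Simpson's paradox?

Clay: the synthetic mix 382/966 = 39.5%, Formula K 11/42 = 26.2% → the synthetic mix
Sandy soil: the synthetic mix 48/62 = 77.4%, Formula K 409/623 = 65.7% → the synthetic mix
Silt: the synthetic mix 132/264 = 50.0%, Formula K 120/293 = 41.0% → the synthetic mix
Loam: the synthetic mix 88/188 = 46.8%, Formula K 97/264 = 36.7% → the synthetic mix
Overall: the synthetic mix 650/1480 = 43.9%, Formula K 637/1222 = 52.1% → Formula K
The synthetic mix wins each soil group but Formula K wins overall — the comparison reverses. The synthetic mix's plots skew toward clay, which has a lower base rate.

Yes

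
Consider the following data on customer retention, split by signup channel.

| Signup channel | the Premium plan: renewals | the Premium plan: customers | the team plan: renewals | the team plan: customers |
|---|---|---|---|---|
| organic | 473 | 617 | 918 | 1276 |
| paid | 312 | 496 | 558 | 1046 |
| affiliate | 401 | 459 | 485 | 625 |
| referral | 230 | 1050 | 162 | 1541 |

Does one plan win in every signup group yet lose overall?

No

Organic: the Premium plan 473/617 = 76.7%, the team plan 918/1276 = 71.9% → the Premium plan
Paid: the Premium plan 312/496 = 62.9%, the team plan 558/1046 = 53.3% → the Premium plan
Affiliate: the Premium plan 401/459 = 87.4%, the team plan 485/625 = 77.6% → the Premium plan
Referral: the Premium plan 230/1050 = 21.9%, the team plan 162/1541 = 10.5% → the Premium plan
Overall: the Premium plan 1416/2622 = 54.0%, the team plan 2123/4488 = 47.3% → the Premium plan
The Premium plan wins overall and in every signup group — no reversal.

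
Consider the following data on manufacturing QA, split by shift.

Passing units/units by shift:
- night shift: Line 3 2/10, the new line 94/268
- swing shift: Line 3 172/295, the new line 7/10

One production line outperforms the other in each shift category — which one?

Night shift: Line 3 2/10 = 20.0%, the new line 94/268 = 35.1% → the new line
Swing shift: Line 3 172/295 = 58.3%, the new line 7/10 = 70.0% → the new line
The new line has the higher rate in both groups.

the new line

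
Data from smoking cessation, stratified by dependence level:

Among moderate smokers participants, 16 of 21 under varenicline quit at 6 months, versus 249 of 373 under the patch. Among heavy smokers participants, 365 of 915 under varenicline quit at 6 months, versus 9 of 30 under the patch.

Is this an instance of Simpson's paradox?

Yes

Moderate smokers: varenicline 16/21 = 76.2%, the patch 249/373 = 66.8% → varenicline
Heavy smokers: varenicline 365/915 = 39.9%, the patch 9/30 = 30.0% → varenicline
Overall: varenicline 381/936 = 40.7%, the patch 258/403 = 64.0% → the patch
Varenicline wins each dependence group but the patch wins overall — the comparison reverses. Varenicline's participants skew toward heavy smokers, which has a lower base rate.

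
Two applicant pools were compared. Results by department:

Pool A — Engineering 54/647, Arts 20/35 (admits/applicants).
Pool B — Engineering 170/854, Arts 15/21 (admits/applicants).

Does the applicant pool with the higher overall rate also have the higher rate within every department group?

Engineering: Pool A 54/647 = 8.3%, Pool B 170/854 = 19.9% → Pool B
Arts: Pool A 20/35 = 57.1%, Pool B 15/21 = 71.4% → Pool B
Overall: Pool A 74/682 = 10.9%, Pool B 185/875 = 21.1% → Pool B
Pool B wins overall and in every department group — no reversal.

Yes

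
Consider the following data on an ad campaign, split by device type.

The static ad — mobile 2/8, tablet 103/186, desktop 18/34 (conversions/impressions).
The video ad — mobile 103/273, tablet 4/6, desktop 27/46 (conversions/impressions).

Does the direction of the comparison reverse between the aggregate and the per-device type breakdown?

Mobile: the static ad 2/8 = 25.0%, the video ad 103/273 = 37.7% → the video ad
Tablet: the static ad 103/186 = 55.4%, the video ad 4/6 = 66.7% → the video ad
Desktop: the static ad 18/34 = 52.9%, the video ad 27/46 = 58.7% → the video ad
Overall: the static ad 123/228 = 53.9%, the video ad 134/325 = 41.2% → the static ad
The video ad wins each device group but the static ad wins overall — the comparison reverses. The video ad's impressions skew toward mobile, which has a lower base rate.

Yes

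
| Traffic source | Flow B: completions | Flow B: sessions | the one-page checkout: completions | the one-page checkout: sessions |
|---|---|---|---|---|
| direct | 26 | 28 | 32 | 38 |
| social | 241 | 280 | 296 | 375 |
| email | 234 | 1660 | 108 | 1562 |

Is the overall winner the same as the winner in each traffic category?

Direct: Flow B 26/28 = 92.9%, the one-page checkout 32/38 = 84.2% → Flow B
Social: Flow B 241/280 = 86.1%, the one-page checkout 296/375 = 78.9% → Flow B
Email: Flow B 234/1660 = 14.1%, the one-page checkout 108/1562 = 6.9% → Flow B
Overall: Flow B 501/1968 = 25.5%, the one-page checkout 436/1975 = 22.1% → Flow B
Flow B wins overall and in every traffic group — no reversal.

Yes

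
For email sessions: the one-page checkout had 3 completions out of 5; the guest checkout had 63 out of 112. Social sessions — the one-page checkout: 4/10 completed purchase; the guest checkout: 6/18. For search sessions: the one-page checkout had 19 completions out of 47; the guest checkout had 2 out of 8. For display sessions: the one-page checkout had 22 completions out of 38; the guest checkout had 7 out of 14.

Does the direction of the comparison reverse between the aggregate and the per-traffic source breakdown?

Yes

Email: the one-page checkout 3/5 = 60.0%, the guest checkout 63/112 = 56.2% → the one-page checkout
Social: the one-page checkout 4/10 = 40.0%, the guest checkout 6/18 = 33.3% → the one-page checkout
Search: the one-page checkout 19/47 = 40.4%, the guest checkout 2/8 = 25.0% → the one-page checkout
Display: the one-page checkout 22/38 = 57.9%, the guest checkout 7/14 = 50.0% → the one-page checkout
Overall: the one-page checkout 48/100 = 48.0%, the guest checkout 78/152 = 51.3% → the guest checkout
The one-page checkout wins each traffic group but the guest checkout wins overall — the comparison reverses. The one-page checkout's sessions skew toward search, which has a lower base rate.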